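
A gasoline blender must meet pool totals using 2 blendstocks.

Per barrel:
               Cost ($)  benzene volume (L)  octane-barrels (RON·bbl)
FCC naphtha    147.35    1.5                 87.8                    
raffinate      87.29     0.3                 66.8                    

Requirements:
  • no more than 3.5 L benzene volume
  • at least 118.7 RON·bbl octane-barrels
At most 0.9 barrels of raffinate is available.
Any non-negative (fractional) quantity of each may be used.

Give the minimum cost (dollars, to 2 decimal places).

$176.87

This is a linear program. Let x1 = barrels of FCC naphtha, x2 = barrels of raffinate.
Minimise 147.35x1 + 87.29x2 with:
  1.5x1 + 0.3x2 ≤ 3.5   (benzene volume)
  87.8x1 + 66.8x2 ≥ 118.7   (octane-barrels)
  x2 ≤ 0.9
  x1, x2 ≥ 0.
Both inputs are positive at the optimum. The octane-barrels and the raffinate cap requirements are met with equality.
Optimal quantities: FCC naphtha = 0.6672 barrels, raffinate = 0.9 barrels.
Total cost: 147.35·0.6672 + 87.29·0.9 = 176.8729.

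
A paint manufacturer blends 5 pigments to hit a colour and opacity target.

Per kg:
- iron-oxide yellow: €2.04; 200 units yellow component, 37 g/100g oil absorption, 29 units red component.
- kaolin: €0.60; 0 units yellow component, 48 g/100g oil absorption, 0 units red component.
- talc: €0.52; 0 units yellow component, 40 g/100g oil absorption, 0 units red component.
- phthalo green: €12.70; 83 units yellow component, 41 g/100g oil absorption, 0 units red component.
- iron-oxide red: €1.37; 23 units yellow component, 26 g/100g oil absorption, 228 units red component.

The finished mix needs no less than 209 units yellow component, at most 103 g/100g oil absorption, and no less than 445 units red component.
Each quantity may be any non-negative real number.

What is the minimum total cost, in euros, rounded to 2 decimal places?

This is a linear program. Let x1 = kg of iron-oxide yellow, x2 = kg of kaolin, x3 = kg of talc, x4 = kg of phthalo green, x5 = kg of iron-oxide red.
Minimize 2.04x1 + 0.6x2 + 0.52x3 + 12.7x4 + 1.37x5 s.t.:
  200x1 + 83x4 + 23x5 ≥ 209   (yellow component)
  37x1 + 48x2 + 40x3 + 41x4 + 26x5 ≤ 103   (oil absorption)
  29x1 + 228x5 ≥ 445   (red component)
  x1, x2, x3, x4, x5 ≥ 0.
The minimum-cost mix takes nothing from kaolin, talc, phthalo green — only iron-oxide yellow, iron-oxide red. There the yellow component and red component constraints are tight.
That vertex is x1 = 0.8327, x5 = 1.846.
Total cost: 2.04·0.8327 + 1.37·1.846 = 4.2277.

€4.23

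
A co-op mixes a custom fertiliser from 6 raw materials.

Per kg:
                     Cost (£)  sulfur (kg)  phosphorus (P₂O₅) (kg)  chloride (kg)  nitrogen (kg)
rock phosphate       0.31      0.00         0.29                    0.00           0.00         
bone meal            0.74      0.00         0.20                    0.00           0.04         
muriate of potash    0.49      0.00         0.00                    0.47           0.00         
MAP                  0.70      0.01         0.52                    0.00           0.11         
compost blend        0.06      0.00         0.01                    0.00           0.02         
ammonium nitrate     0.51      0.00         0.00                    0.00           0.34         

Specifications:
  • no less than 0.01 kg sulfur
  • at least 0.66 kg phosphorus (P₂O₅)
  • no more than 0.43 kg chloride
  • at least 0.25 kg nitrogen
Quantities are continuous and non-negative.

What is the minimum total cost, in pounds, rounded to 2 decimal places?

Let x1 = kg of rock phosphate, x2 = kg of bone meal, x3 = kg of muriate of potash, x4 = kg of MAP, x5 = kg of compost blend, x6 = kg of ammonium nitrate.
Minimise 0.31x1 + 0.74x2 + 0.49x3 + 0.7x4 + 0.06x5 + 0.51x6 with:
  0.01x4 ≥ 0.01   (sulfur)
  0.29x1 + 0.2x2 + 0.52x4 + 0.01x5 ≥ 0.66   (phosphorus (P₂O₅))
  0.47x3 ≤ 0.43   (chloride)
  0.04x2 + 0.11x4 + 0.02x5 + 0.34x6 ≥ 0.25   (nitrogen)
  x1, x2, x3, x4, x5, x6 ≥ 0.
The optimal basis is {MAP, ammonium nitrate}; rock phosphate, bone meal, muriate of potash, compost blend drop out. There the phosphorus (P₂O₅) and nitrogen constraints are tight.
So MAP = 1.269 kg, ammonium nitrate = 0.3247 kg.
Hence cost = 0.7·1.269 + 0.51·0.3247 = £1.0539.

£1.05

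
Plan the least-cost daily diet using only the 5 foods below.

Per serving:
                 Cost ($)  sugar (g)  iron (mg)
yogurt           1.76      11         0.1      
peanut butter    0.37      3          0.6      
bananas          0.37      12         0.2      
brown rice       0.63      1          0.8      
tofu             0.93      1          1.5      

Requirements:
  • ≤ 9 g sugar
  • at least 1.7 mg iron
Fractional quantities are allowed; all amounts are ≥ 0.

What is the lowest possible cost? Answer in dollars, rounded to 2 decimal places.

Let x1 = servings of yogurt, x2 = servings of peanut butter, x3 = servings of bananas, x4 = servings of brown rice, x5 = servings of tofu.
min 1.76x1 + 0.37x2 + 0.37x3 + 0.63x4 + 0.93x5 with:
  11x1 + 3x2 + 12x3 + 1x4 + 1x5 ≤ 9   (sugar)
  0.1x1 + 0.6x2 + 0.2x3 + 0.8x4 + 1.5x5 ≥ 1.7   (iron)
  x1, x2, x3, x4, x5 ≥ 0.
The minimum-cost mix takes nothing from yogurt, bananas, brown rice, tofu — only peanut butter. Binding constraint: iron.
That vertex is x2 = 2.833.
Hence cost = 0.37·2.833 = $1.0482.

$1.05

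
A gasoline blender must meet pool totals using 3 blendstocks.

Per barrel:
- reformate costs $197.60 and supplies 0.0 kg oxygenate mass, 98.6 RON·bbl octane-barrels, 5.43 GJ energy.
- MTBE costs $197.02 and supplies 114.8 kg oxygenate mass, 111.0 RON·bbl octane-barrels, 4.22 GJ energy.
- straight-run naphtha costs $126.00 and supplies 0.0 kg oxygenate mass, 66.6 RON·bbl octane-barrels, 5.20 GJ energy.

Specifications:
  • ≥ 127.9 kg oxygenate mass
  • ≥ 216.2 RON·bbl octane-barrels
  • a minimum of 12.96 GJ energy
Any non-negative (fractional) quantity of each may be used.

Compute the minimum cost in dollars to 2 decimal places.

$419.61

Treat it as an LP. Let x1 = barrels of reformate, x2 = barrels of MTBE, x3 = barrels of straight-run naphtha.
Minimize 197.6x1 + 197.02x2 + 126x3 s.t.:
  114.8x2 ≥ 127.9   (oxygenate mass)
  98.6x1 + 111x2 + 66.6x3 ≥ 216.2   (octane-barrels)
  5.43x1 + 4.22x2 + 5.2x3 ≥ 12.96   (energy)
  x1, x2, x3 ≥ 0.
At the optimum only MTBE, straight-run naphtha are positive (reformate = 0). Binding constraints: oxygenate mass and energy.
So MTBE = 1.1141 barrels, straight-run naphtha = 1.5882 barrels.
Cost = 197.02·1.1141 + 126·1.5882 = 419.6132.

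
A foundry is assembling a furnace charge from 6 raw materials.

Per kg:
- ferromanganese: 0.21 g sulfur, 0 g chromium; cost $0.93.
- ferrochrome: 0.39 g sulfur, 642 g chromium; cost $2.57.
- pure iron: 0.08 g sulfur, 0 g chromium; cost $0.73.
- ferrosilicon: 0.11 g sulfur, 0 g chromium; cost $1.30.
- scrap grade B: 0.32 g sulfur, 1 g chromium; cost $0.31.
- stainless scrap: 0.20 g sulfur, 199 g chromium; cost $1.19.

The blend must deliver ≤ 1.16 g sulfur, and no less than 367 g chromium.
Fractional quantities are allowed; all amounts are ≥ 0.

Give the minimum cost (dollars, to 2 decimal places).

$1.47

Treat it as an LP. Let x1 = kg of ferromanganese, x2 = kg of ferrochrome, x3 = kg of pure iron, x4 = kg of ferrosilicon, x5 = kg of scrap grade B, x6 = kg of stainless scrap.
Minimise 0.93x1 + 2.57x2 + 0.73x3 + 1.3x4 + 0.31x5 + 1.19x6 with:
  0.21x1 + 0.39x2 + 0.08x3 + 0.11x4 + 0.32x5 + 0.2x6 ≤ 1.16   (sulfur)
  642x2 + 1x5 + 199x6 ≥ 367   (chromium)
  x1, x2, x3, x4, x5, x6 ≥ 0.
At the optimum only ferrochrome is positive (ferromanganese, pure iron, ferrosilicon, scrap grade B, stainless scrap = 0). The chromium requirement is met with equality.
That vertex is x2 = 0.5717.
Total cost: 2.57·0.5717 = 1.4693.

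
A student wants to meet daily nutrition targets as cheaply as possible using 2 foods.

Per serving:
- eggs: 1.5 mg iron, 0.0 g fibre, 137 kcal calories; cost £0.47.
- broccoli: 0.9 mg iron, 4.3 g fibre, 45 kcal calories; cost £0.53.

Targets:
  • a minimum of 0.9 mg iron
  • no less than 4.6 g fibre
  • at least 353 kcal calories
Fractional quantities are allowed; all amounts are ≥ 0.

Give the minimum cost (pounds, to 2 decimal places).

£1.61

Let x1 = servings of eggs, x2 = servings of broccoli.
Minimise 0.47x1 + 0.53x2 with:
  1.5x1 + 0.9x2 ≥ 0.9   (iron)
  4.3x2 ≥ 4.6   (fibre)
  137x1 + 45x2 ≥ 353   (calories)
  x1, x2 ≥ 0.
Both inputs are positive at the optimum. The fibre and calories requirements are met with equality.
Solving gives x1 = 2.225, x2 = 1.07.
Cost = 0.47·2.225 + 0.53·1.07 = 1.6129.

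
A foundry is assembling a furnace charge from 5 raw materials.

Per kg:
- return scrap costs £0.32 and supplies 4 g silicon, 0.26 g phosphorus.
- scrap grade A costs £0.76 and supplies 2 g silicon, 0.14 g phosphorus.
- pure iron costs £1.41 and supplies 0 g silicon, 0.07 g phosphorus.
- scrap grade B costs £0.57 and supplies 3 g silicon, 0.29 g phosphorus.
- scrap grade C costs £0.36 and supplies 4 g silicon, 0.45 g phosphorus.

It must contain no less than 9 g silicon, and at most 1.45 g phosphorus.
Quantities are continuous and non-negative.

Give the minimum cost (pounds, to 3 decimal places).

£0.720

Treat it as an LP. Let x1 = kg of return scrap, x2 = kg of scrap grade A, x3 = kg of pure iron, x4 = kg of scrap grade B, x5 = kg of scrap grade C.
min 0.32x1 + 0.76x2 + 1.41x3 + 0.57x4 + 0.36x5 s.t.:
  4x1 + 2x2 + 3x4 + 4x5 ≥ 9   (silicon)
  0.26x1 + 0.14x2 + 0.07x3 + 0.29x4 + 0.45x5 ≤ 1.45   (phosphorus)
  x1, x2, x3, x4, x5 ≥ 0.
The minimum-cost mix takes nothing from scrap grade A, pure iron, scrap grade B, scrap grade C — only return scrap. Binding constraint: silicon.
Solving gives x1 = 2.25.
Hence cost = 0.32·2.25 = £0.72000.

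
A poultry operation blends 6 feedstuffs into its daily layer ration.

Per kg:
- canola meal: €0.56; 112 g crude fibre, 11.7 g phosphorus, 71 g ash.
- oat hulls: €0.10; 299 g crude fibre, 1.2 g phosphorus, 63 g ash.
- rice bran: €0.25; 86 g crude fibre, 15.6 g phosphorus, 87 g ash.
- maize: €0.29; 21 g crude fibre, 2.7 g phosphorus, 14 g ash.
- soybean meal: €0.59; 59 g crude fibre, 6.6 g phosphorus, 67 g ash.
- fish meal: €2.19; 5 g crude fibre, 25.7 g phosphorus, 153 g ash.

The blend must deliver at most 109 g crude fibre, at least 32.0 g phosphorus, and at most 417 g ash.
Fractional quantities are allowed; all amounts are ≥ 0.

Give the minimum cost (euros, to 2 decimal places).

€1.39

Let x1 = kg of canola meal, x2 = kg of oat hulls, x3 = kg of rice bran, x4 = kg of maize, x5 = kg of soybean meal, x6 = kg of fish meal.
min 0.56x1 + 0.1x2 + 0.25x3 + 0.29x4 + 0.59x5 + 2.19x6 subject to:
  112x1 + 299x2 + 86x3 + 21x4 + 59x5 + 5x6 ≤ 109   (crude fibre)
  11.7x1 + 1.2x2 + 15.6x3 + 2.7x4 + 6.6x5 + 25.7x6 ≥ 32   (phosphorus)
  71x1 + 63x2 + 87x3 + 14x4 + 67x5 + 153x6 ≤ 417   (ash)
  x1, x2, x3, x4, x5, x6 ≥ 0.
The minimum-cost mix takes nothing from canola meal, oat hulls, maize, soybean meal — only rice bran, fish meal. Binding constraints: crude fibre and phosphorus.
That vertex is x3 = 1.239, x6 = 0.4932.
Hence cost = 0.25·1.239 + 2.19·0.4932 = €1.3899.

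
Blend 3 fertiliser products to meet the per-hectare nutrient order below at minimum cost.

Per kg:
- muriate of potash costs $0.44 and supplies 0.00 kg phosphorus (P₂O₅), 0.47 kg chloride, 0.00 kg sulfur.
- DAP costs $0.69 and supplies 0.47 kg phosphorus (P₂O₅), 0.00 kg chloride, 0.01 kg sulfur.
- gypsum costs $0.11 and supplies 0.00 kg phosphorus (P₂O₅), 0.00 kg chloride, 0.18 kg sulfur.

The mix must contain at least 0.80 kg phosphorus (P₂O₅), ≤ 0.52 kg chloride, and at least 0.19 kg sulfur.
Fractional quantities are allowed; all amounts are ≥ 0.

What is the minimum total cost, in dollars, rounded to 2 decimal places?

This is a linear program. Let x1 = kg of muriate of potash, x2 = kg of DAP, x3 = kg of gypsum.
Minimise 0.44x1 + 0.69x2 + 0.11x3 subject to:
  0.47x2 ≥ 0.8   (phosphorus (P₂O₅))
  0.47x1 ≤ 0.52   (chloride)
  0.01x2 + 0.18x3 ≥ 0.19   (sulfur)
  x1, x2, x3 ≥ 0.
The optimal basis is {DAP, gypsum}; muriate of potash drops out. The phosphorus (P₂O₅) and sulfur requirements are met with equality.
That vertex is x2 = 1.702, x3 = 0.961.
Hence cost = 0.69·1.702 + 0.11·0.961 = $1.2801.

$1.28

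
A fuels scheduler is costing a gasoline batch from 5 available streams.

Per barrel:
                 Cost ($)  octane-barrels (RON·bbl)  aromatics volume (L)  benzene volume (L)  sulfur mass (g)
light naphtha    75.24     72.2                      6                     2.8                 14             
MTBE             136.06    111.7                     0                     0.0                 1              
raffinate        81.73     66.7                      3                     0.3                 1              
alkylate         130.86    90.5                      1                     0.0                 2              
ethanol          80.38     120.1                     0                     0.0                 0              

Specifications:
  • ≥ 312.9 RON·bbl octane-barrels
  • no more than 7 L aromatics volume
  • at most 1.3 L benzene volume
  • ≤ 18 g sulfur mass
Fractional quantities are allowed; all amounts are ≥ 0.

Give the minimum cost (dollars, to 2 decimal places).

Let x1 = barrels of light naphtha, x2 = barrels of MTBE, x3 = barrels of raffinate, x4 = barrels of alkylate, x5 = barrels of ethanol.
Minimise 75.24x1 + 136.06x2 + 81.73x3 + 130.86x4 + 80.38x5 subject to:
  72.2x1 + 111.7x2 + 66.7x3 + 90.5x4 + 120.1x5 ≥ 312.9   (octane-barrels)
  6x1 + 3x3 + 1x4 ≤ 7   (aromatics volume)
  2.8x1 + 0.3x3 ≤ 1.3   (benzene volume)
  14x1 + 1x2 + 1x3 + 2x4 ≤ 18   (sulfur mass)
  x1, x2, x3, x4, x5 ≥ 0.
At the optimum only ethanol is positive (light naphtha, MTBE, raffinate, alkylate = 0). Binding constraint: octane-barrels.
Optimal quantities: ethanol = 2.60533 barrels.
Cost = 80.38·2.60533 = 209.4164.

$209.42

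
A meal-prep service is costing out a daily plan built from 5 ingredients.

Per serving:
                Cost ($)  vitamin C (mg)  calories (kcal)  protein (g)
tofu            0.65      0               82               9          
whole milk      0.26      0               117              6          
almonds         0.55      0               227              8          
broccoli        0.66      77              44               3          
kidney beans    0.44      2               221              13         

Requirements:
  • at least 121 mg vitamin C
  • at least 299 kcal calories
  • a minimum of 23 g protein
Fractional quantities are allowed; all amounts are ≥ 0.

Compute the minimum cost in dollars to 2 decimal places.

Let x1 = servings of tofu, x2 = servings of whole milk, x3 = servings of almonds, x4 = servings of broccoli, x5 = servings of kidney beans.
min 0.65x1 + 0.26x2 + 0.55x3 + 0.66x4 + 0.44x5 subject to:
  77x4 + 2x5 ≥ 121   (vitamin C)
  82x1 + 117x2 + 227x3 + 44x4 + 221x5 ≥ 299   (calories)
  9x1 + 6x2 + 8x3 + 3x4 + 13x5 ≥ 23   (protein)
  x1, x2, x3, x4, x5 ≥ 0.
The optimal basis is {broccoli, kidney beans}; tofu, whole milk, almonds drop out. There the vitamin C and protein constraints are tight.
Optimal quantities: broccoli = 1.535 servings, kidney beans = 1.415 servings.
Objective = 0.66·1.535 + 0.44·1.415 = 1.6357.

$1.64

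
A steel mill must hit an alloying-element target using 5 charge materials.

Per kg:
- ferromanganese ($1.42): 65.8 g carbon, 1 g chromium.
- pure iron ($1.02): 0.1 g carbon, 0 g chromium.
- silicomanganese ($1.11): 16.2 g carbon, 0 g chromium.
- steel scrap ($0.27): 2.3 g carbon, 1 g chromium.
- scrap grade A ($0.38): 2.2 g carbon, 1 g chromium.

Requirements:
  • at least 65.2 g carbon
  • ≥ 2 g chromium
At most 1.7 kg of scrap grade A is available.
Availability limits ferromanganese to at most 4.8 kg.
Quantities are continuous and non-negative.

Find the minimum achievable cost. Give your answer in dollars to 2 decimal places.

$1.64

Treat it as an LP. Let x1 = kg of ferromanganese, x2 = kg of pure iron, x3 = kg of silicomanganese, x4 = kg of steel scrap, x5 = kg of scrap grade A.
min 1.42x1 + 1.02x2 + 1.11x3 + 0.27x4 + 0.38x5 subject to:
  65.8x1 + 0.1x2 + 16.2x3 + 2.3x4 + 2.2x5 ≥ 65.2   (carbon)
  1x1 + 1x4 + 1x5 ≥ 2   (chromium)
  x5 ≤ 1.7
  x1 ≤ 4.8
  x1, x2, x3, x4, x5 ≥ 0.
The minimum-cost mix takes nothing from pure iron, silicomanganese, scrap grade A — only ferromanganese, steel scrap. Binding constraints: carbon and chromium.
So ferromanganese = 0.9543 kg, steel scrap = 1.046 kg.
Objective = 1.42·0.9543 + 0.27·1.046 = 1.6375.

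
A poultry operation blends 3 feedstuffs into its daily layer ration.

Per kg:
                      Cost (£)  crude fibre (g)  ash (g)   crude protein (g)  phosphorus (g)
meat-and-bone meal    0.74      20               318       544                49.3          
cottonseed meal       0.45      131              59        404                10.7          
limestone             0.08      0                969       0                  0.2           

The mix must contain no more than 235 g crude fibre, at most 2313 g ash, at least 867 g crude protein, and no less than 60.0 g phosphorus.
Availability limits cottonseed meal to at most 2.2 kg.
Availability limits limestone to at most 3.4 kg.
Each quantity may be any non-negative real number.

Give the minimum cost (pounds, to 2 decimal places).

£1.11

This is a linear program. Let x1 = kg of meat-and-bone meal, x2 = kg of cottonseed meal, x3 = kg of limestone.
min 0.74x1 + 0.45x2 + 0.08x3 s.t.:
  20x1 + 131x2 ≤ 235   (crude fibre)
  318x1 + 59x2 + 969x3 ≤ 2313   (ash)
  544x1 + 404x2 ≥ 867   (crude protein)
  49.3x1 + 10.7x2 + 0.2x3 ≥ 60   (phosphorus)
  x2 ≤ 2.2
  x3 ≤ 3.4
  x1, x2, x3 ≥ 0.
The optimal basis is {meat-and-bone meal, cottonseed meal}; limestone drops out. The crude protein and phosphorus requirements are met with equality.
So meat-and-bone meal = 1.061 kg, cottonseed meal = 0.7167 kg.
Hence cost = 0.74·1.061 + 0.45·0.7167 = £1.1077.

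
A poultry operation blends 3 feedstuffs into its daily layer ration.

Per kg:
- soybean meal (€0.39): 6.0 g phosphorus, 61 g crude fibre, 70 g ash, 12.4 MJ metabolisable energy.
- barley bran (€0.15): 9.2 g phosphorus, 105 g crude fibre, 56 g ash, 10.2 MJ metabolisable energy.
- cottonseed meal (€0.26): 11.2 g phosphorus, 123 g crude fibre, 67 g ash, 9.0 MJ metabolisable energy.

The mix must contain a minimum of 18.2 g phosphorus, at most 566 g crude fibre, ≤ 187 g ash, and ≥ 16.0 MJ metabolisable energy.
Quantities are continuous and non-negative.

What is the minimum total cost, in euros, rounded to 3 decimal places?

€0.297

Let x1 = kg of soybean meal, x2 = kg of barley bran, x3 = kg of cottonseed meal.
min 0.39x1 + 0.15x2 + 0.26x3 subject to:
  6x1 + 9.2x2 + 11.2x3 ≥ 18.2   (phosphorus)
  61x1 + 105x2 + 123x3 ≤ 566   (crude fibre)
  70x1 + 56x2 + 67x3 ≤ 187   (ash)
  12.4x1 + 10.2x2 + 9x3 ≥ 16   (metabolisable energy)
  x1, x2, x3 ≥ 0.
The cheapest feasible vertex uses only barley bran; soybean meal, cottonseed meal are not used. There the phosphorus constraint is tight.
Optimal quantities: barley bran = 1.978 kg.
Cost = 0.15·1.978 = 0.29670.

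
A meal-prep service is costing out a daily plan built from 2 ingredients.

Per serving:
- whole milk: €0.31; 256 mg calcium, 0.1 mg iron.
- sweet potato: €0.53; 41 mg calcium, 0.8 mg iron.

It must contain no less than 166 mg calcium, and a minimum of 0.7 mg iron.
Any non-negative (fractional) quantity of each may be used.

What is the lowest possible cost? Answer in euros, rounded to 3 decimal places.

Let x1 = servings of whole milk, x2 = servings of sweet potato.
min 0.31x1 + 0.53x2 with:
  256x1 + 41x2 ≥ 166   (calcium)
  0.1x1 + 0.8x2 ≥ 0.7   (iron)
  x1, x2 ≥ 0.
Both inputs are positive at the optimum. Binding constraints: calcium and iron.
Optimal quantities: whole milk = 0.5187 servings, sweet potato = 0.8102 servings.
Hence cost = 0.31·0.5187 + 0.53·0.8102 = €0.59020.

€0.590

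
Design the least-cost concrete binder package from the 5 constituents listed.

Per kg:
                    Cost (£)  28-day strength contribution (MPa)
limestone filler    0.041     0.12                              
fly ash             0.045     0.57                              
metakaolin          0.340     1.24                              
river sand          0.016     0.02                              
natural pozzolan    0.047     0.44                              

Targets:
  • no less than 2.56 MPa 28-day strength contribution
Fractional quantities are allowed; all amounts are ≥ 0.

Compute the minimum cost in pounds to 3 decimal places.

This is a linear program. Let x1 = kg of limestone filler, x2 = kg of fly ash, x3 = kg of metakaolin, x4 = kg of river sand, x5 = kg of natural pozzolan.
min 0.041x1 + 0.045x2 + 0.34x3 + 0.016x4 + 0.047x5 s.t.:
  0.12x1 + 0.57x2 + 1.24x3 + 0.02x4 + 0.44x5 ≥ 2.56   (28-day strength contribution)
  x1, x2, x3, x4, x5 ≥ 0.
The optimal basis is {fly ash}; limestone filler, metakaolin, river sand, natural pozzolan drop out. Binding constraint: 28-day strength contribution.
So fly ash = 4.491 kg.
Total cost: 0.045·4.491 = 0.20210.

£0.202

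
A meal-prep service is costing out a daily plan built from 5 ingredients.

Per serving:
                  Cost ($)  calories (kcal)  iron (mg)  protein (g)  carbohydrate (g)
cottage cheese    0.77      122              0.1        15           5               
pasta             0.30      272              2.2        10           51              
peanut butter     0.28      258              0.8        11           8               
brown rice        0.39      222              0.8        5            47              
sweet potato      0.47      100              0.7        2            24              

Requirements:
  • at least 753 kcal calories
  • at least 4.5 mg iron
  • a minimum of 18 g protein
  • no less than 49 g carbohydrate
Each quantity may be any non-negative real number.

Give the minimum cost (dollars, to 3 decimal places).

$0.825

Treat it as an LP. Let x1 = servings of cottage cheese, x2 = servings of pasta, x3 = servings of peanut butter, x4 = servings of brown rice, x5 = servings of sweet potato.
Minimize 0.77x1 + 0.3x2 + 0.28x3 + 0.39x4 + 0.47x5 s.t.:
  122x1 + 272x2 + 258x3 + 222x4 + 100x5 ≥ 753   (calories)
  0.1x1 + 2.2x2 + 0.8x3 + 0.8x4 + 0.7x5 ≥ 4.5   (iron)
  15x1 + 10x2 + 11x3 + 5x4 + 2x5 ≥ 18   (protein)
  5x1 + 51x2 + 8x3 + 47x4 + 24x5 ≥ 49   (carbohydrate)
  x1, x2, x3, x4, x5 ≥ 0.
At the optimum only pasta, peanut butter are positive (cottage cheese, brown rice, sweet potato = 0). The calories and iron requirements are met with equality.
So pasta = 1.596 servings, peanut butter = 1.236 servings.
Objective = 0.3·1.596 + 0.28·1.236 = 0.82488.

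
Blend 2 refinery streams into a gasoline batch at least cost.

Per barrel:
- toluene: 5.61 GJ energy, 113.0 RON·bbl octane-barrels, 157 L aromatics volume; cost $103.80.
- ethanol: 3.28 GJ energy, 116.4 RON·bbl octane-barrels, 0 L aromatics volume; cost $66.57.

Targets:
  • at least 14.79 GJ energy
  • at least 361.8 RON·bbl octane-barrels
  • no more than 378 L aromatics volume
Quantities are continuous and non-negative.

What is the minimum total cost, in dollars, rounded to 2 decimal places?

Treat it as an LP. Let x1 = barrels of toluene, x2 = barrels of ethanol.
Minimize 103.8x1 + 66.57x2 s.t.:
  5.61x1 + 3.28x2 ≥ 14.79   (energy)
  113x1 + 116.4x2 ≥ 361.8   (octane-barrels)
  157x1 ≤ 378   (aromatics volume)
  x1, x2 ≥ 0.
Both inputs are positive at the optimum. Binding constraints: energy and octane-barrels.
That vertex is x1 = 1.8942, x2 = 1.2694.
Objective = 103.8·1.8942 + 66.57·1.2694 = 281.1219.

$281.12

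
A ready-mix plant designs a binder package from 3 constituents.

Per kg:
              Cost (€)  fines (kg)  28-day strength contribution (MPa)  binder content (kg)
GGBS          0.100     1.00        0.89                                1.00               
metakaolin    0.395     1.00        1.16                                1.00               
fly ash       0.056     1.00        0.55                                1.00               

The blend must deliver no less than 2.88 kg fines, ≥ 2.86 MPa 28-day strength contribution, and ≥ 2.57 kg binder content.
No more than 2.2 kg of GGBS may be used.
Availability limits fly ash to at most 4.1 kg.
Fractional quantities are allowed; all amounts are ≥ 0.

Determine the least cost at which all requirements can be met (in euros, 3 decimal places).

€0.298

Let x1 = kg of GGBS, x2 = kg of metakaolin, x3 = kg of fly ash.
min 0.1x1 + 0.395x2 + 0.056x3 with:
  1x1 + 1x2 + 1x3 ≥ 2.88   (fines)
  0.89x1 + 1.16x2 + 0.55x3 ≥ 2.86   (28-day strength contribution)
  1x1 + 1x2 + 1x3 ≥ 2.57   (binder content)
  x1 ≤ 2.2
  x3 ≤ 4.1
  x1, x2, x3 ≥ 0.
The minimum-cost mix takes nothing from metakaolin — only GGBS, fly ash. Binding constraints: 28-day strength contribution and the fly ash cap.
Optimal quantities: GGBS = 0.6798 kg, fly ash = 4.1 kg.
Objective = 0.1·0.6798 + 0.056·4.1 = 0.29758.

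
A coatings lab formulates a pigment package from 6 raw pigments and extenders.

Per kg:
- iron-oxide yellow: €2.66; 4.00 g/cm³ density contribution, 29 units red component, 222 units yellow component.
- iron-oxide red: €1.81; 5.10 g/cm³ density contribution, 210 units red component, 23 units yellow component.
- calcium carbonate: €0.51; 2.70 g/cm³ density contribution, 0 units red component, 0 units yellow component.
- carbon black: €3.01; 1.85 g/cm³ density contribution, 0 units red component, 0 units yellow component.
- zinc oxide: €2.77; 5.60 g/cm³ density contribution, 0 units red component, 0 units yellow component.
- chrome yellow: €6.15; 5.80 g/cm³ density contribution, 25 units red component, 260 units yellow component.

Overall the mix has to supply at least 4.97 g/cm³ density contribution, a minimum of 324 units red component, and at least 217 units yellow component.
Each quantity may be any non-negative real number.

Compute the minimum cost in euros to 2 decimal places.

€4.79

Let x1 = kg of iron-oxide yellow, x2 = kg of iron-oxide red, x3 = kg of calcium carbonate, x4 = kg of carbon black, x5 = kg of zinc oxide, x6 = kg of chrome yellow.
Minimize 2.66x1 + 1.81x2 + 0.51x3 + 3.01x4 + 2.77x5 + 6.15x6 with:
  4x1 + 5.1x2 + 2.7x3 + 1.85x4 + 5.6x5 + 5.8x6 ≥ 4.97   (density contribution)
  29x1 + 210x2 + 25x6 ≥ 324   (red component)
  222x1 + 23x2 + 260x6 ≥ 217   (yellow component)
  x1, x2, x3, x4, x5, x6 ≥ 0.
The minimum-cost mix takes nothing from calcium carbonate, carbon black, zinc oxide, chrome yellow — only iron-oxide yellow, iron-oxide red. Binding constraints: red component and yellow component.
Optimal quantities: iron-oxide yellow = 0.8295 kg, iron-oxide red = 1.428 kg.
Hence cost = 2.66·0.8295 + 1.81·1.428 = €4.7912.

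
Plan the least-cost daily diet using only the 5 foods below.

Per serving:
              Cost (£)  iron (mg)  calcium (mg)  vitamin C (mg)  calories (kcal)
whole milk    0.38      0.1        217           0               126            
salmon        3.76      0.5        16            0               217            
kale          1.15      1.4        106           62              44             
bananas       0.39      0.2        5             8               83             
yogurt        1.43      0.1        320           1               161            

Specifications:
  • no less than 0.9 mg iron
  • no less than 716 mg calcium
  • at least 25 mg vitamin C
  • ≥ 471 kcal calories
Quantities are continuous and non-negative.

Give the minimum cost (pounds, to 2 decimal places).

Let x1 = servings of whole milk, x2 = servings of salmon, x3 = servings of kale, x4 = servings of bananas, x5 = servings of yogurt.
min 0.38x1 + 3.76x2 + 1.15x3 + 0.39x4 + 1.43x5 subject to:
  0.1x1 + 0.5x2 + 1.4x3 + 0.2x4 + 0.1x5 ≥ 0.9   (iron)
  217x1 + 16x2 + 106x3 + 5x4 + 320x5 ≥ 716   (calcium)
  62x3 + 8x4 + 1x5 ≥ 25   (vitamin C)
  126x1 + 217x2 + 44x3 + 83x4 + 161x5 ≥ 471   (calories)
  x1, x2, x3, x4, x5 ≥ 0.
The minimum-cost mix takes nothing from salmon, bananas, yogurt — only whole milk, kale. There the vitamin C and calories constraints are tight.
Optimal quantities: whole milk = 3.597 servings, kale = 0.4032 servings.
Objective = 0.38·3.597 + 1.15·0.4032 = 1.8305.

£1.83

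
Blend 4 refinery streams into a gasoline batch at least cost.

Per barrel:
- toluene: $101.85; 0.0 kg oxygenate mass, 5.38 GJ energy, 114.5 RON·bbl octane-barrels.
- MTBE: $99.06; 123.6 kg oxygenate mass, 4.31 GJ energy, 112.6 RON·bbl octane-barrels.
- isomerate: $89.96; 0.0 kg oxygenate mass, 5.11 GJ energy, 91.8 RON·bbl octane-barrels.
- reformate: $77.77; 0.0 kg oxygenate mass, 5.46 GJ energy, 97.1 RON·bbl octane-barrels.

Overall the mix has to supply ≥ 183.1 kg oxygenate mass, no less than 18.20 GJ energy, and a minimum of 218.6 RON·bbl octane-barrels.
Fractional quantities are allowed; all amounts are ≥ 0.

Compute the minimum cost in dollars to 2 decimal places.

Set it up as a linear program. Let x1 = barrels of toluene, x2 = barrels of MTBE, x3 = barrels of isomerate, x4 = barrels of reformate.
Minimize 101.85x1 + 99.06x2 + 89.96x3 + 77.77x4 with:
  123.6x2 ≥ 183.1   (oxygenate mass)
  5.38x1 + 4.31x2 + 5.11x3 + 5.46x4 ≥ 18.2   (energy)
  114.5x1 + 112.6x2 + 91.8x3 + 97.1x4 ≥ 218.6   (octane-barrels)
  x1, x2, x3, x4 ≥ 0.
The optimal basis is {MTBE, reformate}; toluene, isomerate drop out. Binding constraints: oxygenate mass and energy.
So MTBE = 1.4814 barrels, reformate = 2.164 barrels.
Total cost: 99.06·1.4814 + 77.77·2.164 = 315.0418.

$315.04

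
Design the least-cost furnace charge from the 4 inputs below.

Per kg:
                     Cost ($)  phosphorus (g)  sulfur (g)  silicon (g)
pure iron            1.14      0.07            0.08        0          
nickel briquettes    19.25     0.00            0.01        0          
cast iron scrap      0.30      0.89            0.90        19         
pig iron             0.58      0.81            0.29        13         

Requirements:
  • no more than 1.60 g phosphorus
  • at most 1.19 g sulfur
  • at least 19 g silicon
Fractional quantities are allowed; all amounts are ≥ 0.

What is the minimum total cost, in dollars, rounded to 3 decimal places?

This is a linear program. Let x1 = kg of pure iron, x2 = kg of nickel briquettes, x3 = kg of cast iron scrap, x4 = kg of pig iron.
Minimize 1.14x1 + 19.25x2 + 0.3x3 + 0.58x4 with:
  0.07x1 + 0.89x3 + 0.81x4 ≤ 1.6   (phosphorus)
  0.08x1 + 0.01x2 + 0.9x3 + 0.29x4 ≤ 1.19   (sulfur)
  19x3 + 13x4 ≥ 19   (silicon)
  x1, x2, x3, x4 ≥ 0.
The cheapest feasible vertex uses only cast iron scrap; pure iron, nickel briquettes, pig iron are not used. Binding constraint: silicon.
So cast iron scrap = 1 kg.
Objective = 0.3·1 = 0.30000.

$0.300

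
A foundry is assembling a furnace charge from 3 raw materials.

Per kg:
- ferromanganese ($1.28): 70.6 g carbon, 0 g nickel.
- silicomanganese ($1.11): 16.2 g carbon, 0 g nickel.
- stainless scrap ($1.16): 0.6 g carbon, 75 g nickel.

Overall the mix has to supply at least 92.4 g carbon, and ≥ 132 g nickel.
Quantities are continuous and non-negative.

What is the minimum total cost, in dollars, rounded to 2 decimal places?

Let x1 = kg of ferromanganese, x2 = kg of silicomanganese, x3 = kg of stainless scrap.
Minimise 1.28x1 + 1.11x2 + 1.16x3 subject to:
  70.6x1 + 16.2x2 + 0.6x3 ≥ 92.4   (carbon)
  75x3 ≥ 132   (nickel)
  x1, x2, x3 ≥ 0.
The minimum-cost mix takes nothing from silicomanganese — only ferromanganese, stainless scrap. The carbon and nickel requirements are met with equality.
That vertex is x1 = 1.294, x3 = 1.76.
Hence cost = 1.28·1.294 + 1.16·1.76 = $3.6979.

$3.70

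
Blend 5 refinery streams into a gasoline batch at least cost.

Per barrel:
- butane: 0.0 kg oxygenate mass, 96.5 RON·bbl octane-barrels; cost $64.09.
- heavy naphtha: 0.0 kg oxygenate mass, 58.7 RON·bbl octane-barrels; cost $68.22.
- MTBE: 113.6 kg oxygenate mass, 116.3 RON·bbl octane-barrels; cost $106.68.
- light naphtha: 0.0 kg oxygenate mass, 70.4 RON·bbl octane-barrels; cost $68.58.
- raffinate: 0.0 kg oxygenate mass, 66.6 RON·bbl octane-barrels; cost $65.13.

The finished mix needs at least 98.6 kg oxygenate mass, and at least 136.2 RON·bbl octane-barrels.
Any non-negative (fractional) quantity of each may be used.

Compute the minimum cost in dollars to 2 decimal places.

Set it up as a linear program. Let x1 = barrels of butane, x2 = barrels of heavy naphtha, x3 = barrels of MTBE, x4 = barrels of light naphtha, x5 = barrels of raffinate.
min 64.09x1 + 68.22x2 + 106.68x3 + 68.58x4 + 65.13x5 subject to:
  113.6x3 ≥ 98.6   (oxygenate mass)
  96.5x1 + 58.7x2 + 116.3x3 + 70.4x4 + 66.6x5 ≥ 136.2   (octane-barrels)
  x1, x2, x3, x4, x5 ≥ 0.
The cheapest feasible vertex uses only butane, MTBE; heavy naphtha, light naphtha, raffinate are not used. There the oxygenate mass and octane-barrels constraints are tight.
Solving gives x1 = 0.36535, x3 = 0.86796.
Hence cost = 64.09·0.36535 + 106.68·0.86796 = $116.0093.

$116.01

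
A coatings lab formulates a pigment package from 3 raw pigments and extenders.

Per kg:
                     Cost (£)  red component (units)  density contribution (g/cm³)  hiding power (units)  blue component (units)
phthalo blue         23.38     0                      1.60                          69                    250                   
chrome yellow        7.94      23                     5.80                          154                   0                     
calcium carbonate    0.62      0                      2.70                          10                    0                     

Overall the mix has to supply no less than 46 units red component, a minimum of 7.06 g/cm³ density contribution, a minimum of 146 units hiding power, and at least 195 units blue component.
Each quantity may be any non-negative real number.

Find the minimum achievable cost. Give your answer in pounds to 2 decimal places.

Let x1 = kg of phthalo blue, x2 = kg of chrome yellow, x3 = kg of calcium carbonate.
min 23.38x1 + 7.94x2 + 0.62x3 s.t.:
  23x2 ≥ 46   (red component)
  1.6x1 + 5.8x2 + 2.7x3 ≥ 7.06   (density contribution)
  69x1 + 154x2 + 10x3 ≥ 146   (hiding power)
  250x1 ≥ 195   (blue component)
  x1, x2, x3 ≥ 0.
The minimum-cost mix takes nothing from calcium carbonate — only phthalo blue, chrome yellow. There the red component and blue component constraints are tight.
Optimal quantities: phthalo blue = 0.78 kg, chrome yellow = 2 kg.
Total cost: 23.38·0.78 + 7.94·2 = 34.1164.

£34.12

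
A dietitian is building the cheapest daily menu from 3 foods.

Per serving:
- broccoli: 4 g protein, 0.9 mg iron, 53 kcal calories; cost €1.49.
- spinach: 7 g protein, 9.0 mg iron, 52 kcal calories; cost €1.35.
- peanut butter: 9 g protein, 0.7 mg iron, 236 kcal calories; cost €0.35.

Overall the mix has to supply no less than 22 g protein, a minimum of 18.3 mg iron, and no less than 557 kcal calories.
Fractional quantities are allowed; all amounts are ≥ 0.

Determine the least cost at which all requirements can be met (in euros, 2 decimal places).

€3.22

Set it up as a linear program. Let x1 = servings of broccoli, x2 = servings of spinach, x3 = servings of peanut butter.
Minimize 1.49x1 + 1.35x2 + 0.35x3 with:
  4x1 + 7x2 + 9x3 ≥ 22   (protein)
  0.9x1 + 9x2 + 0.7x3 ≥ 18.3   (iron)
  53x1 + 52x2 + 236x3 ≥ 557   (calories)
  x1, x2, x3 ≥ 0.
The optimal basis is {spinach, peanut butter}; broccoli drops out. The iron and calories requirements are met with equality.
So spinach = 1.882 servings, peanut butter = 1.945 servings.
Objective = 1.35·1.882 + 0.35·1.945 = 3.2215.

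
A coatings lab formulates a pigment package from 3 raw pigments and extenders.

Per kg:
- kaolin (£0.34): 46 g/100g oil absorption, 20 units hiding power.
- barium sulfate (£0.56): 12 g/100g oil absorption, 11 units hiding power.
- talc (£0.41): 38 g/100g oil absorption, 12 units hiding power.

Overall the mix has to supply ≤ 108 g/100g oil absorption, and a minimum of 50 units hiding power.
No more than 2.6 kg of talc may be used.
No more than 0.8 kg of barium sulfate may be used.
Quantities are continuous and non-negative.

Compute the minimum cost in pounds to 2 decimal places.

This is a linear program. Let x1 = kg of kaolin, x2 = kg of barium sulfate, x3 = kg of talc.
min 0.34x1 + 0.56x2 + 0.41x3 s.t.:
  46x1 + 12x2 + 38x3 ≤ 108   (oil absorption)
  20x1 + 11x2 + 12x3 ≥ 50   (hiding power)
  x3 ≤ 2.6
  x2 ≤ 0.8
  x1, x2, x3 ≥ 0.
The cheapest feasible vertex uses only kaolin, barium sulfate; talc is not used. The oil absorption and hiding power requirements are met with equality.
That vertex is x1 = 2.211, x2 = 0.5263.
Hence cost = 0.34·2.211 + 0.56·0.5263 = £1.0465.

£1.05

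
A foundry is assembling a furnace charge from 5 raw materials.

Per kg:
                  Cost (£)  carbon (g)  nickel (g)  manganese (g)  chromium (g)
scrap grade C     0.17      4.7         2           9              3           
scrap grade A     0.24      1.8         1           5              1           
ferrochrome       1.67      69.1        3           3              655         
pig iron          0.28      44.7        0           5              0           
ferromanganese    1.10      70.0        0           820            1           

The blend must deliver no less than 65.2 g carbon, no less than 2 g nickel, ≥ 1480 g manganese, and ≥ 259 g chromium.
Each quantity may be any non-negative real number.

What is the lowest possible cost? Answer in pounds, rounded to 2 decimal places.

£2.70

Set it up as a linear program. Let x1 = kg of scrap grade C, x2 = kg of scrap grade A, x3 = kg of ferrochrome, x4 = kg of pig iron, x5 = kg of ferromanganese.
min 0.17x1 + 0.24x2 + 1.67x3 + 0.28x4 + 1.1x5 subject to:
  4.7x1 + 1.8x2 + 69.1x3 + 44.7x4 + 70x5 ≥ 65.2   (carbon)
  2x1 + 1x2 + 3x3 ≥ 2   (nickel)
  9x1 + 5x2 + 3x3 + 5x4 + 820x5 ≥ 1480   (manganese)
  3x1 + 1x2 + 655x3 + 1x5 ≥ 259   (chromium)
  x1, x2, x3, x4, x5 ≥ 0.
At the optimum only scrap grade C, ferrochrome, ferromanganese are positive (scrap grade A, pig iron = 0). Binding constraints: nickel, manganese, chromium.
That vertex is x1 = 0.4138, x3 = 0.3908, x5 = 1.799.
Total cost: 0.17·0.4138 + 1.67·0.3908 + 1.1·1.799 = 2.7019.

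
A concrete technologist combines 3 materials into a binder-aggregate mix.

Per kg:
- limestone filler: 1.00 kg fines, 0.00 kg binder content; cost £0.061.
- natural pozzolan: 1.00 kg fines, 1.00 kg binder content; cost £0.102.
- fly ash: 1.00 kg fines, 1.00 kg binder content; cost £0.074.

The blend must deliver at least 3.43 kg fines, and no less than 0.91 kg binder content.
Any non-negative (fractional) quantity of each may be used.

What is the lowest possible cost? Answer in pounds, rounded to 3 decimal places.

Treat it as an LP. Let x1 = kg of limestone filler, x2 = kg of natural pozzolan, x3 = kg of fly ash.
Minimize 0.061x1 + 0.102x2 + 0.074x3 subject to:
  1x1 + 1x2 + 1x3 ≥ 3.43   (fines)
  1x2 + 1x3 ≥ 0.91   (binder content)
  x1, x2, x3 ≥ 0.
The optimal basis is {limestone filler, fly ash}; natural pozzolan drops out. There the fines and binder content constraints are tight.
Solving gives x1 = 2.52, x3 = 0.91.
Objective = 0.061·2.52 + 0.074·0.91 = 0.22106.

£0.221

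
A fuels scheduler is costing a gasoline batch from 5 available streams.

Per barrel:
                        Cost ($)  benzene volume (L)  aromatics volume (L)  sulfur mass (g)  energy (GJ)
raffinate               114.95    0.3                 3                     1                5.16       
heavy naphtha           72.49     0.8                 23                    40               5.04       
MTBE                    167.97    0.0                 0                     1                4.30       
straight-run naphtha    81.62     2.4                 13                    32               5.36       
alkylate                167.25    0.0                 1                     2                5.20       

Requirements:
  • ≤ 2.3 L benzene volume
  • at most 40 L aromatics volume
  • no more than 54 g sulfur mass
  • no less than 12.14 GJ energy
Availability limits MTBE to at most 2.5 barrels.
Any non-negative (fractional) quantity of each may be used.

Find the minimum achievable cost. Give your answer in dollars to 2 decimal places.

Let x1 = barrels of raffinate, x2 = barrels of heavy naphtha, x3 = barrels of MTBE, x4 = barrels of straight-run naphtha, x5 = barrels of alkylate.
Minimise 114.95x1 + 72.49x2 + 167.97x3 + 81.62x4 + 167.25x5 subject to:
  0.3x1 + 0.8x2 + 2.4x4 ≤ 2.3   (benzene volume)
  3x1 + 23x2 + 13x4 + 1x5 ≤ 40   (aromatics volume)
  1x1 + 40x2 + 1x3 + 32x4 + 2x5 ≤ 54   (sulfur mass)
  5.16x1 + 5.04x2 + 4.3x3 + 5.36x4 + 5.2x5 ≥ 12.14   (energy)
  x3 ≤ 2.5
  x1, x2, x3, x4, x5 ≥ 0.
At the optimum only raffinate, heavy naphtha, straight-run naphtha are positive (MTBE, alkylate = 0). The benzene volume, sulfur mass, energy requirements are met with equality.
So raffinate = 0.91555 barrels, heavy naphtha = 0.88909 barrels, straight-run naphtha = 0.54753 barrels.
Objective = 114.95·0.91555 + 72.49·0.88909 + 81.62·0.54753 = 214.3820.

$214.38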